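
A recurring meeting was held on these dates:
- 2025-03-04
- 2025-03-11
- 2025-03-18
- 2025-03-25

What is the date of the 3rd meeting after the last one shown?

2025-04-15

The spacing is 7, 7, 7 days — always 7 days.
2025-03-25 + 7 days = 2025-04-01.
2025-04-01 + 7 days = 2025-04-08.
2025-04-08 + 7 days = 2025-04-15.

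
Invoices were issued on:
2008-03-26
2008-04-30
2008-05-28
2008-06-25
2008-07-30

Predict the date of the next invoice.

2008-08-27

All Wednesdays; the gaps (35, 28, 28, 35) vary with month length.
This is the last Wednesday of each month.
August 2008 ends with Wednesday 2008-08-27.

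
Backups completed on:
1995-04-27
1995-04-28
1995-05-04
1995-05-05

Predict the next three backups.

Gaps: 1, 6, 1 days — not constant, but cyclic with period 2.
The events fall on every Thursday and Friday.
The following Thursday is 1995-05-11.
The following Friday is 1995-05-12.
Next Thursday: 1995-05-18.

1995-05-11, 1995-05-12, 1995-05-18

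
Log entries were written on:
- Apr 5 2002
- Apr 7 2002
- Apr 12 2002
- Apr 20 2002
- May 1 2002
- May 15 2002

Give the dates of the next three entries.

The spacing grows by 3 each time: 2, 5, 8, 11, 14 days.
Next gap: 17 days. May 15 2002 + 17 days = Jun 1 2002.
Next gap: 20 days. Jun 1 2002 + 20 days = Jun 21 2002.
Next gap: 23 days. Jun 21 2002 + 23 days = Jul 14 2002.

Jun 1 2002, Jun 21 2002, Jul 14 2002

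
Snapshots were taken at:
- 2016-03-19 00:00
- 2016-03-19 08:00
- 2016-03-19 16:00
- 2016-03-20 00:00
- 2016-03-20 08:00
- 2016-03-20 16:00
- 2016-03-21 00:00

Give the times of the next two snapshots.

Gaps: 8, 8, 8, 8, 8, 8 hours — each event is 8 hours after the previous one.
2016-03-21 00:00 + 8 h = 2016-03-21 08:00.
2016-03-21 08:00 + 8 h = 2016-03-21 16:00.

2016-03-21 08:00, 2016-03-21 16:00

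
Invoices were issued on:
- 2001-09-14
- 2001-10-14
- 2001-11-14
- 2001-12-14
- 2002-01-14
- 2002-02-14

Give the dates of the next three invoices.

Each date is the 14th; the gaps (30, 31, 30, 31, 31) track the month lengths.
The rule is the 14th of each month.
Next: March 2002 → 2002-03-14.
Next: April 2002 → 2002-04-14.
Next: May 2002 → 2002-05-14.

2002-03-14, 2002-04-14, 2002-05-14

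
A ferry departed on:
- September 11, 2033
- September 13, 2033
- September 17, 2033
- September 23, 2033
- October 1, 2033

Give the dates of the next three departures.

Gaps: 2, 4, 6, 8 days — each gap is 2 larger than the previous one.
Next gap: 10 days. October 1, 2033 + 10 days = October 11, 2033.
Next gap: 12 days. October 11, 2033 + 12 days = October 23, 2033.
Next gap: 14 days. October 23, 2033 + 14 days = November 6, 2033.

October 11, 2033; October 23, 2033; November 6, 2033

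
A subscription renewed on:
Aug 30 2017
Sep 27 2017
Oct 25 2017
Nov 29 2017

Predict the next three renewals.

Dec 27 2017, Jan 31 2018, Feb 28 2018

These are Wednesdays with 28, 28, 35-day gaps.
Each is the final Wednesday of its month — Aug 30 2017 is past the 28th, so '4th Wednesday' doesn't fit.
December 2017 ends with Wednesday Dec 27 2017.
Last Wednesday of January 2018: Jan 31 2018.
Last Wednesday of February 2018: Feb 28 2018.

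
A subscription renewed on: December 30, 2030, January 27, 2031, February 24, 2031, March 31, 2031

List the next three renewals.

All Mondays; the gaps (28, 28, 35) vary with month length.
This is the last Monday of each month.
April 2031 ends with Monday April 28, 2031.
May 2031 ends with Monday May 26, 2031.
Last Monday of June 2031: June 30, 2031.

April 28, 2031; May 26, 2031; June 30, 2031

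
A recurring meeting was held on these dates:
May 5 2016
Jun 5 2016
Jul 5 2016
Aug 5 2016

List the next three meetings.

The day-of-month is always 5 (31, 30, 31 days between events).
So this recurs on the 5th of each month.
September 2016: Sep 5 2016.
October 2016: Oct 5 2016.
Next: November 2016 → Nov 5 2016.

Sep 5 2016, Oct 5 2016, Nov 5 2016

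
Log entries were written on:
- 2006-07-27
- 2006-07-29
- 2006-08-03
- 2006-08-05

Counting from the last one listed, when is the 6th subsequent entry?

The gap pattern 2, 5, 2 repeats every 2 events.
These are the Thursdays and Saturdays of each week.
The following Thursday is 2006-08-10.
Next Saturday: 2006-08-12.
The following Thursday is 2006-08-17.
Next Saturday: 2006-08-19.
Next Thursday: 2006-08-24.
Next Saturday: 2006-08-26.

2006-08-26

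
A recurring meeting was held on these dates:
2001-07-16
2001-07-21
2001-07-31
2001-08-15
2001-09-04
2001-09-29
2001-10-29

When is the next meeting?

The spacing grows by 5 each time: 5, 10, 15, 20, 25, 30 days.
Next gap: 35 days. 2001-10-29 + 35 days = 2001-12-03.

2001-12-03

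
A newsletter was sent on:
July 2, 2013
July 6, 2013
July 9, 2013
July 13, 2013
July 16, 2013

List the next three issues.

July 20, 2013; July 23, 2013; July 27, 2013

The gap pattern 4, 3, 4, 3 repeats every 2 events.
These are the Tuesdays and Saturdays of each week.
Next Saturday: July 20, 2013.
The following Tuesday is July 23, 2013.
Next Saturday: July 27, 2013.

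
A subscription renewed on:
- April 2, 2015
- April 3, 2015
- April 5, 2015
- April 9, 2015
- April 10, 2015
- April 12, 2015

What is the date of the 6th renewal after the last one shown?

Every event lands on a Thursday or Friday or Sunday (gaps cycle 1, 2, 4, 1, 2).
So the schedule is: every Thursday, Friday and Sunday.
The following Thursday is April 16, 2015.
The following Friday is April 17, 2015.
Next Sunday: April 19, 2015.
The following Thursday is April 23, 2015.
The following Friday is April 24, 2015.
The following Sunday is April 26, 2015.

April 26, 2015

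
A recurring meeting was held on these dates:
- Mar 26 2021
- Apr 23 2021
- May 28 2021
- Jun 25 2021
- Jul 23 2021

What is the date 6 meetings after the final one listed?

All dates are Fridays, 28, 35, 28, 28 days apart.
Specifically, the 4th Friday of each month.
August 2021 — 4th Friday is Aug 27 2021.
September 2021 — 4th Friday is Sep 24 2021.
October 2021 — 4th Friday is Oct 22 2021.
November 2021 — 4th Friday is Nov 26 2021.
4th Friday of December 2021: Dec 24 2021.
January 2022 — 4th Friday is Jan 28 2022.

Jan 28 2022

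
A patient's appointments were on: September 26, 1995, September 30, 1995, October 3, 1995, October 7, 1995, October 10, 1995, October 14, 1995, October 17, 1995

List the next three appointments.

The gap pattern 4, 3, 4, 3, 4, 3 repeats every 2 events.
These are the Tuesdays and Saturdays of each week.
Next Saturday: October 21, 1995.
Next Tuesday: October 24, 1995.
Next Saturday: October 28, 1995.

October 21, 1995; October 24, 1995; October 28, 1995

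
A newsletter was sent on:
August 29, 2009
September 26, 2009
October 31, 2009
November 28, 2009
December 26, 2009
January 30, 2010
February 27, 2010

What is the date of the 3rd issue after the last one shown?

All Saturdays; the gaps (28, 35, 28, 28, 35, 28) vary with month length.
This is the last Saturday of each month.
Last Saturday of March 2010: March 27, 2010.
April 2010 ends with Saturday April 24, 2010.
Last Saturday of May 2010: May 29, 2010.

May 29, 2010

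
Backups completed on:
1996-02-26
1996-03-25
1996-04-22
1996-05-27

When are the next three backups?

1996-06-24, 1996-07-22, 1996-08-26

All dates are Mondays, 28, 28, 35 days apart.
Specifically, the 4th Monday of each month.
4th Monday of June 1996: 1996-06-24.
4th Monday of July 1996: 1996-07-22.
4th Monday of August 1996: 1996-08-26.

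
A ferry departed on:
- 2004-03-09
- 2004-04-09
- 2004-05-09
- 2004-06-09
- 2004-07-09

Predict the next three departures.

2004-08-09, 2004-09-09, 2004-10-09

Each date is the 9th; the gaps (31, 30, 31, 30) track the month lengths.
The rule is the 9th of each month.
Next: August 2004 → 2004-08-09.
September 2004: 2004-09-09.
Next: October 2004 → 2004-10-09.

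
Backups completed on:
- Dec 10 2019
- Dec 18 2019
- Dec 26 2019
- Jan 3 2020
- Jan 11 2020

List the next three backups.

Jan 19 2020, Jan 27 2020, Feb 4 2020

The spacing is 8, 8, 8, 8 days — always 8 days.
Jan 11 2020 + 8 days = Jan 19 2020.
Jan 19 2020 + 8 days = Jan 27 2020.
Jan 27 2020 + 8 days = Feb 4 2020.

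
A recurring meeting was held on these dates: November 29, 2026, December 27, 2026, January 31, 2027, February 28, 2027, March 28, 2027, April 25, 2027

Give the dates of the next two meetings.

May 30, 2027; June 27, 2027

These are Sundays with 28, 35, 28, 28, 28-day gaps.
Each is the final Sunday of its month — November 29, 2026 is past the 28th, so '4th Sunday' doesn't fit.
May 2027 ends with Sunday May 30, 2027.
Last Sunday of June 2027: June 27, 2027.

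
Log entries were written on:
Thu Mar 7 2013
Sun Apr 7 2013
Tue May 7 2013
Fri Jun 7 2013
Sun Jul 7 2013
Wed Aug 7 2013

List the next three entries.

Gaps: 31, 30, 31, 30, 31 days — not constant. Every event is on the 7th of the month.
Pattern: the 7th of each month.
Next: September 2013 → Sat Sep 7 2013.
October 2013: Mon Oct 7 2013.
Next: November 2013 → Thu Nov 7 2013.

Sat Sep 7 2013, Mon Oct 7 2013, Thu Nov 7 2013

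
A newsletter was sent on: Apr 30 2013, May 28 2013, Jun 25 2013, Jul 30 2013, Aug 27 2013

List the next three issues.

Every date is a Tuesday; gaps 28, 28, 35, 28 days.
Each is the last Tuesday of its month (at least one falls on the 29th or later, ruling out '4th Tuesday').
Last Tuesday of September 2013: Sep 24 2013.
Last Tuesday of October 2013: Oct 29 2013.
Last Tuesday of November 2013: Nov 26 2013.

Sep 24 2013, Oct 29 2013, Nov 26 2013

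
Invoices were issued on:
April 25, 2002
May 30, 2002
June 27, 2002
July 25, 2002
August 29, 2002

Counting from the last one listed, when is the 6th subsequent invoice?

February 27, 2003

All Thursdays; the gaps (35, 28, 28, 35) vary with month length.
This is the last Thursday of each month.
September 2002 ends with Thursday September 26, 2002.
Last Thursday of October 2002: October 31, 2002.
Last Thursday of November 2002: November 28, 2002.
December 2002 ends with Thursday December 26, 2002.
January 2003 ends with Thursday January 30, 2003.
Last Thursday of February 2003: February 27, 2003.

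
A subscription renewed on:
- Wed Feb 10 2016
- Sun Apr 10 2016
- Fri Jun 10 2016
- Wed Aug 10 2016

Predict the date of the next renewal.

Mon Oct 10 2016

The day-of-month is always 10 (60, 61, 61 days between events).
So this recurs on the 10th of every 2 months.
October 2016: Mon Oct 10 2016.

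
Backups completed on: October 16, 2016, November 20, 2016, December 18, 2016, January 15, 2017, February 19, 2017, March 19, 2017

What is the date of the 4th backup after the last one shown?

Gaps: 35, 28, 28, 35, 28 days — a mix of 28 and 35. Every date is a Sunday.
Each is the 3rd Sunday of its month.
3rd Sunday of April 2017: April 16, 2017.
3rd Sunday of May 2017: May 21, 2017.
3rd Sunday of June 2017: June 18, 2017.
3rd Sunday of July 2017: July 16, 2017.

July 16, 2017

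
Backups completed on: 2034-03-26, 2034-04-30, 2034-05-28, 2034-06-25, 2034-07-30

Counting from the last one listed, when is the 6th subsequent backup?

All Sundays; the gaps (35, 28, 28, 35) vary with month length.
This is the last Sunday of each month.
August 2034 ends with Sunday 2034-08-27.
Last Sunday of September 2034: 2034-09-24.
October 2034 ends with Sunday 2034-10-29.
Last Sunday of November 2034: 2034-11-26.
Last Sunday of December 2034: 2034-12-31.
Last Sunday of January 2035: 2035-01-28.

2035-01-28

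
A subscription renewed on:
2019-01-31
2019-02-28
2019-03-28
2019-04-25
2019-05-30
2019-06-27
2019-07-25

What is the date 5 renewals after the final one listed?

2019-12-26

All Thursdays; the gaps (28, 28, 28, 35, 28, 28) vary with month length.
This is the last Thursday of each month.
August 2019 ends with Thursday 2019-08-29.
September 2019 ends with Thursday 2019-09-26.
Last Thursday of October 2019: 2019-10-31.
Last Thursday of November 2019: 2019-11-28.
December 2019 ends with Thursday 2019-12-26.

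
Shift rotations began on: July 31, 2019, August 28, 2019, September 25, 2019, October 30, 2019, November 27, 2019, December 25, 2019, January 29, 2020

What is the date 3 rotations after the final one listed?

April 29, 2020

These are Wednesdays with 28, 28, 35, 28, 28, 35-day gaps.
Each is the final Wednesday of its month — July 31, 2019 is past the 28th, so '4th Wednesday' doesn't fit.
Last Wednesday of February 2020: February 26, 2020.
Last Wednesday of March 2020: March 25, 2020.
April 2020 ends with Wednesday April 29, 2020.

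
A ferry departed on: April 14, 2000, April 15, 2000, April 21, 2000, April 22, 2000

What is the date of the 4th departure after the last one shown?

May 6, 2000

Every event lands on a Friday or Saturday (gaps cycle 1, 6, 1).
So the schedule is: every Friday and Saturday.
Next Friday: April 28, 2000.
Next Saturday: April 29, 2000.
The following Friday is May 5, 2000.
The following Saturday is May 6, 2000.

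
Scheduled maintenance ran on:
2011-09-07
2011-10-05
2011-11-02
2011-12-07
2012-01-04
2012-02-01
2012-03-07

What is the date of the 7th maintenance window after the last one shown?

2012-10-03

These are Wednesdays at 28- or 35-day spacing (28, 28, 35, 28, 28, 35).
The pattern: 1st Wednesday of the month.
April 2012 — 1st Wednesday is 2012-04-04.
May 2012 — 1st Wednesday is 2012-05-02.
June 2012 — 1st Wednesday is 2012-06-06.
1st Wednesday of July 2012: 2012-07-04.
August 2012 — 1st Wednesday is 2012-08-01.
1st Wednesday of September 2012: 2012-09-05.
1st Wednesday of October 2012: 2012-10-03.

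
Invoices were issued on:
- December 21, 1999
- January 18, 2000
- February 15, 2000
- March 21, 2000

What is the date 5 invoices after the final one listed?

August 15, 2000

All dates are Tuesdays, 28, 28, 35 days apart.
Specifically, the 3rd Tuesday of each month.
April 2000 — 3rd Tuesday is April 18, 2000.
May 2000 — 3rd Tuesday is May 16, 2000.
3rd Tuesday of June 2000: June 20, 2000.
July 2000 — 3rd Tuesday is July 18, 2000.
3rd Tuesday of August 2000: August 15, 2000.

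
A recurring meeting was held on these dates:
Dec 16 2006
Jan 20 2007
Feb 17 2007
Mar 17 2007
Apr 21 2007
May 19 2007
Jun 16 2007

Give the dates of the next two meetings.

Jul 21 2007, Aug 18 2007

All dates are Saturdays, 35, 28, 28, 35, 28, 28 days apart.
Specifically, the 3rd Saturday of each month.
3rd Saturday of July 2007: Jul 21 2007.
August 2007 — 3rd Saturday is Aug 18 2007.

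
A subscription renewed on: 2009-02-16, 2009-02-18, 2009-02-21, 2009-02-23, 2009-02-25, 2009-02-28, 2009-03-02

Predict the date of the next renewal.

The gap pattern 2, 3, 2, 2, 3, 2 repeats every 3 events.
These are the Mondays, Wednesdays and Saturdays of each week.
Next Wednesday: 2009-03-04.

2009-03-04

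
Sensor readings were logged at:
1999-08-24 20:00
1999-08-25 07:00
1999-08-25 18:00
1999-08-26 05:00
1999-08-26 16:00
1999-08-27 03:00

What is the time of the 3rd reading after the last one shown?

The interval is a steady 11 hours (11, 11, 11, 11, 11).
1999-08-27 03:00 + 11 h = 1999-08-27 14:00.
1999-08-27 14:00 + 11 h = 1999-08-28 01:00.
1999-08-28 01:00 + 11 h = 1999-08-28 12:00.

1999-08-28 12:00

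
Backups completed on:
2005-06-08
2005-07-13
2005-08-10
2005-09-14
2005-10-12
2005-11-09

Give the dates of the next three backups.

All dates are Wednesdays, 35, 28, 35, 28, 28 days apart.
Specifically, the 2nd Wednesday of each month.
2nd Wednesday of December 2005: 2005-12-14.
2nd Wednesday of January 2006: 2006-01-11.
2nd Wednesday of February 2006: 2006-02-08.

2005-12-14, 2006-01-11, 2006-02-08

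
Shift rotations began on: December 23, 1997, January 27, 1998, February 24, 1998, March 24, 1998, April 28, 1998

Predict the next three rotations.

May 26, 1998; June 23, 1998; July 28, 1998

Gaps: 35, 28, 28, 35 days — a mix of 28 and 35. Every date is a Tuesday.
Each is the 4th Tuesday of its month.
4th Tuesday of May 1998: May 26, 1998.
4th Tuesday of June 1998: June 23, 1998.
4th Tuesday of July 1998: July 28, 1998.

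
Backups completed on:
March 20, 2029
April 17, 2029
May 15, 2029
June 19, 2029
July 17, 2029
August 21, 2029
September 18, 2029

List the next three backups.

October 16, 2029; November 20, 2029; December 18, 2029

All dates are Tuesdays, 28, 28, 35, 28, 35, 28 days apart.
Specifically, the 3rd Tuesday of each month.
October 2029 — 3rd Tuesday is October 16, 2029.
3rd Tuesday of November 2029: November 20, 2029.
December 2029 — 3rd Tuesday is December 18, 2029.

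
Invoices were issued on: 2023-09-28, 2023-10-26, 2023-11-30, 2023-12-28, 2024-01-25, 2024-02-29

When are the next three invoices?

Every date is a Thursday; gaps 28, 35, 28, 28, 35 days.
Each is the last Thursday of its month (at least one falls on the 29th or later, ruling out '4th Thursday').
March 2024 ends with Thursday 2024-03-28.
April 2024 ends with Thursday 2024-04-25.
Last Thursday of May 2024: 2024-05-30.

2024-03-28, 2024-04-25, 2024-05-30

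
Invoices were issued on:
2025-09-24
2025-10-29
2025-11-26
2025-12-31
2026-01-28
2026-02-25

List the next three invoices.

2026-03-25, 2026-04-29, 2026-05-27

These are Wednesdays with 35, 28, 35, 28, 28-day gaps.
Each is the final Wednesday of its month — 2025-10-29 is past the 28th, so '4th Wednesday' doesn't fit.
Last Wednesday of March 2026: 2026-03-25.
Last Wednesday of April 2026: 2026-04-29.
Last Wednesday of May 2026: 2026-05-27.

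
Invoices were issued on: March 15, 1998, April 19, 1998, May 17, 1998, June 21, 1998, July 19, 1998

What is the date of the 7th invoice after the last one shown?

February 21, 1999

All dates are Sundays, 35, 28, 35, 28 days apart.
Specifically, the 3rd Sunday of each month.
3rd Sunday of August 1998: August 16, 1998.
3rd Sunday of September 1998: September 20, 1998.
3rd Sunday of October 1998: October 18, 1998.
November 1998 — 3rd Sunday is November 15, 1998.
December 1998 — 3rd Sunday is December 20, 1998.
3rd Sunday of January 1999: January 17, 1999.
3rd Sunday of February 1999: February 21, 1999.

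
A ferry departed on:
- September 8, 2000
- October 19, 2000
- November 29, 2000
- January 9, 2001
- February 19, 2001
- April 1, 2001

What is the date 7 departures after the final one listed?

The spacing is 41, 41, 41, 41, 41 days — always 41 days.
April 1, 2001 + 41 days = May 12, 2001.
May 12, 2001 + 41 days = June 22, 2001.
June 22, 2001 + 41 days = August 2, 2001.
August 2, 2001 + 41 days = September 12, 2001.
September 12, 2001 + 41 days = October 23, 2001.
October 23, 2001 + 41 days = December 3, 2001.
December 3, 2001 + 41 days = January 13, 2002.

January 13, 2002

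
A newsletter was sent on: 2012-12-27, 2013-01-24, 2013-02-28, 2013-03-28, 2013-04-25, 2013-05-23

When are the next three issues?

2013-06-27, 2013-07-25, 2013-08-22

These are Thursdays at 28- or 35-day spacing (28, 35, 28, 28, 28).
The pattern: 4th Thursday of the month.
4th Thursday of June 2013: 2013-06-27.
July 2013 — 4th Thursday is 2013-07-25.
August 2013 — 4th Thursday is 2013-08-22.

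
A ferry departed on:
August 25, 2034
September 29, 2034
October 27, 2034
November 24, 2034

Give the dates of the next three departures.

Every date is a Friday; gaps 35, 28, 28 days.
Each is the last Friday of its month (at least one falls on the 29th or later, ruling out '4th Friday').
Last Friday of December 2034: December 29, 2034.
January 2035 ends with Friday January 26, 2035.
Last Friday of February 2035: February 23, 2035.

December 29, 2034; January 26, 2035; February 23, 2035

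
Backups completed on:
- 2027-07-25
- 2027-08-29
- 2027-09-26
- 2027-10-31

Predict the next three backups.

These are Sundays with 35, 28, 35-day gaps.
Each is the final Sunday of its month — 2027-08-29 is past the 28th, so '4th Sunday' doesn't fit.
November 2027 ends with Sunday 2027-11-28.
December 2027 ends with Sunday 2027-12-26.
January 2028 ends with Sunday 2028-01-30.

2027-11-28, 2027-12-26, 2028-01-30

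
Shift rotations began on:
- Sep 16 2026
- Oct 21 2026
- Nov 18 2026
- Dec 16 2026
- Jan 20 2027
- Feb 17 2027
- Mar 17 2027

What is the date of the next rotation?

All dates are Wednesdays, 35, 28, 28, 35, 28, 28 days apart.
Specifically, the 3rd Wednesday of each month.
April 2027 — 3rd Wednesday is Apr 21 2027.

Apr 21 2027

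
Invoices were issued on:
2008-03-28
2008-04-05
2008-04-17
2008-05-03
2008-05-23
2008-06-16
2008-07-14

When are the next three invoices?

Gaps: 8, 12, 16, 20, 24, 28 days — each gap is 4 larger than the previous one.
Next gap: 32 days. 2008-07-14 + 32 days = 2008-08-15.
Next gap: 36 days. 2008-08-15 + 36 days = 2008-09-20.
Next gap: 40 days. 2008-09-20 + 40 days = 2008-10-30.

2008-08-15, 2008-09-20, 2008-10-30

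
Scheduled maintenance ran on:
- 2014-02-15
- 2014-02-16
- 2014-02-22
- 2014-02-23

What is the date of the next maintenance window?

Every event lands on a Saturday or Sunday (gaps cycle 1, 6, 1).
So the schedule is: every Saturday and Sunday.
Next Saturday: 2014-03-01.

2014-03-01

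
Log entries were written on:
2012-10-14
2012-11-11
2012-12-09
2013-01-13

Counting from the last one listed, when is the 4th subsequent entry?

These are Sundays at 28- or 35-day spacing (28, 28, 35).
The pattern: 2nd Sunday of the month.
2nd Sunday of February 2013: 2013-02-10.
March 2013 — 2nd Sunday is 2013-03-10.
April 2013 — 2nd Sunday is 2013-04-14.
2nd Sunday of May 2013: 2013-05-12.

2013-05-12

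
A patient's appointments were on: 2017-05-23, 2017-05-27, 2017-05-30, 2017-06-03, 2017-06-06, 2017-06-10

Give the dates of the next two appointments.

2017-06-13, 2017-06-17

The gap pattern 4, 3, 4, 3, 4 repeats every 2 events.
These are the Tuesdays and Saturdays of each week.
The following Tuesday is 2017-06-13.
The following Saturday is 2017-06-17.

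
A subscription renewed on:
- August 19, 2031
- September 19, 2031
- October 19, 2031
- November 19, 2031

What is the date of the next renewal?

December 19, 2031

Each date is the 19th; the gaps (31, 30, 31) track the month lengths.
The rule is the 19th of each month.
Next: December 2031 → December 19, 2031.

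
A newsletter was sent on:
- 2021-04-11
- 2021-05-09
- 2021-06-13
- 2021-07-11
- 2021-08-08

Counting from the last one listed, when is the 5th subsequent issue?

2022-01-09

These are Sundays at 28- or 35-day spacing (28, 35, 28, 28).
The pattern: 2nd Sunday of the month.
September 2021 — 2nd Sunday is 2021-09-12.
October 2021 — 2nd Sunday is 2021-10-10.
2nd Sunday of November 2021: 2021-11-14.
2nd Sunday of December 2021: 2021-12-12.
2nd Sunday of January 2022: 2022-01-09.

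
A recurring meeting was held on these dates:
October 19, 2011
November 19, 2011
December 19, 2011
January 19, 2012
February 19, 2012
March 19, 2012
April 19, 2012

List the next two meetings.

May 19, 2012; June 19, 2012

Each date is the 19th; the gaps (31, 30, 31, 31, 29, 31) track the month lengths.
The rule is the 19th of each month.
May 2012: May 19, 2012.
Next: June 2012 → June 19, 2012.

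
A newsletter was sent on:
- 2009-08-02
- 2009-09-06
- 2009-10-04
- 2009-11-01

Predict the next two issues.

2009-12-06, 2010-01-03

These are Sundays at 28- or 35-day spacing (35, 28, 28).
The pattern: 1st Sunday of the month.
December 2009 — 1st Sunday is 2009-12-06.
1st Sunday of January 2010: 2010-01-03.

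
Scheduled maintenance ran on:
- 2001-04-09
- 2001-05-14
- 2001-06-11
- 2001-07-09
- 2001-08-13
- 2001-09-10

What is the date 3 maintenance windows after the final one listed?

2001-12-10

These are Mondays at 28- or 35-day spacing (35, 28, 28, 35, 28).
The pattern: 2nd Monday of the month.
October 2001 — 2nd Monday is 2001-10-08.
2nd Monday of November 2001: 2001-11-12.
2nd Monday of December 2001: 2001-12-10.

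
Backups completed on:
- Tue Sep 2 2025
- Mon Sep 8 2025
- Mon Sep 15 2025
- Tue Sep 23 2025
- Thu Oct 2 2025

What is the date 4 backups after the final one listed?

Intervals are 6, 7, 8, 9 days — an arithmetic progression with common difference 1.
Next gap: 10 days. Thu Oct 2 2025 + 10 days = Sun Oct 12 2025.
Next gap: 11 days. Sun Oct 12 2025 + 11 days = Thu Oct 23 2025.
Next gap: 12 days. Thu Oct 23 2025 + 12 days = Tue Nov 4 2025.
Next gap: 13 days. Tue Nov 4 2025 + 13 days = Mon Nov 17 2025.

Mon Nov 17 2025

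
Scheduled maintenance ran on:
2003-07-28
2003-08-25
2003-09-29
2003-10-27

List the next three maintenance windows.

Every date is a Monday; gaps 28, 35, 28 days.
Each is the last Monday of its month (at least one falls on the 29th or later, ruling out '4th Monday').
November 2003 ends with Monday 2003-11-24.
Last Monday of December 2003: 2003-12-29.
Last Monday of January 2004: 2004-01-26.

2003-11-24, 2003-12-29, 2004-01-26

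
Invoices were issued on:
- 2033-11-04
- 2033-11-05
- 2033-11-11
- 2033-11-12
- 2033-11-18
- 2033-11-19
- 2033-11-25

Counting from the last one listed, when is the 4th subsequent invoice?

2033-12-09

Gaps: 1, 6, 1, 6, 1, 6 days — not constant, but cyclic with period 2.
The events fall on every Friday and Saturday.
The following Saturday is 2033-11-26.
Next Friday: 2033-12-02.
Next Saturday: 2033-12-03.
Next Friday: 2033-12-09.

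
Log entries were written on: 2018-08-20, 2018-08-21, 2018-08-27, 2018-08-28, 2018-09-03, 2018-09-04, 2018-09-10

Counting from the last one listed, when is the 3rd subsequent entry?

2018-09-18

The gap pattern 1, 6, 1, 6, 1, 6 repeats every 2 events.
These are the Mondays and Tuesdays of each week.
The following Tuesday is 2018-09-11.
Next Monday: 2018-09-17.
Next Tuesday: 2018-09-18.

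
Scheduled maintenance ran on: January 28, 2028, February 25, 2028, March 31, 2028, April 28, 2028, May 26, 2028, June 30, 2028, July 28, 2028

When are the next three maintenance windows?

August 25, 2028; September 29, 2028; October 27, 2028

Every date is a Friday; gaps 28, 35, 28, 28, 35, 28 days.
Each is the last Friday of its month (at least one falls on the 29th or later, ruling out '4th Friday').
August 2028 ends with Friday August 25, 2028.
September 2028 ends with Friday September 29, 2028.
October 2028 ends with Friday October 27, 2028.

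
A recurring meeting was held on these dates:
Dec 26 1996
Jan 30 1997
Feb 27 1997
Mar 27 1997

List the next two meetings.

Apr 24 1997, May 29 1997

These are Thursdays with 35, 28, 28-day gaps.
Each is the final Thursday of its month — Jan 30 1997 is past the 28th, so '4th Thursday' doesn't fit.
April 1997 ends with Thursday Apr 24 1997.
May 1997 ends with Thursday May 29 1997.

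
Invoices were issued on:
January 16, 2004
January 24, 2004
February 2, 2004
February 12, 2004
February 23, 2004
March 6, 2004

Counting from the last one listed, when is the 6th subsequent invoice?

June 7, 2004

The spacing grows by 1 each time: 8, 9, 10, 11, 12 days.
Next gap: 13 days. March 6, 2004 + 13 days = March 19, 2004.
Next gap: 14 days. March 19, 2004 + 14 days = April 2, 2004.
Next gap: 15 days. April 2, 2004 + 15 days = April 17, 2004.
Next gap: 16 days. April 17, 2004 + 16 days = May 3, 2004.
Next gap: 17 days. May 3, 2004 + 17 days = May 20, 2004.
Next gap: 18 days. May 20, 2004 + 18 days = June 7, 2004.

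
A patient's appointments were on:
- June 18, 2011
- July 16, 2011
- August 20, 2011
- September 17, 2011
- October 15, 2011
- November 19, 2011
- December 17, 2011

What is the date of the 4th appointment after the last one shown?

These are Saturdays at 28- or 35-day spacing (28, 35, 28, 28, 35, 28).
The pattern: 3rd Saturday of the month.
January 2012 — 3rd Saturday is January 21, 2012.
3rd Saturday of February 2012: February 18, 2012.
March 2012 — 3rd Saturday is March 17, 2012.
April 2012 — 3rd Saturday is April 21, 2012.

April 21, 2012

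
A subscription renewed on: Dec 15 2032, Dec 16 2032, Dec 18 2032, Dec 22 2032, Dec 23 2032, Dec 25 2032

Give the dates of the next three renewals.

Gaps: 1, 2, 4, 1, 2 days — not constant, but cyclic with period 3.
The events fall on every Wednesday, Thursday and Saturday.
Next Wednesday: Dec 29 2032.
The following Thursday is Dec 30 2032.
The following Saturday is Jan 1 2033.

Dec 29 2032, Dec 30 2032, Jan 1 2033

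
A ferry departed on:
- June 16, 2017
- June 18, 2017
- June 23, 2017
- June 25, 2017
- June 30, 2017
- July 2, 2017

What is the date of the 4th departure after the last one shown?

July 16, 2017

Gaps: 2, 5, 2, 5, 2 days — not constant, but cyclic with period 2.
The events fall on every Friday and Sunday.
The following Friday is July 7, 2017.
The following Sunday is July 9, 2017.
The following Friday is July 14, 2017.
Next Sunday: July 16, 2017.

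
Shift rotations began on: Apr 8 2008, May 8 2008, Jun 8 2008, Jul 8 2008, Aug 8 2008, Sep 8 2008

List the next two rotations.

Gaps: 30, 31, 30, 31, 31 days — not constant. Every event is on the 8th of the month.
Pattern: the 8th of each month.
Next: October 2008 → Oct 8 2008.
November 2008: Nov 8 2008.

Oct 8 2008, Nov 8 2008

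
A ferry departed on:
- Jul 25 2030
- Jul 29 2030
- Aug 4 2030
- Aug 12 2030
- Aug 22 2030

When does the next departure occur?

Gaps: 4, 6, 8, 10 days — each gap is 2 larger than the previous one.
Next gap: 12 days. Aug 22 2030 + 12 days = Sep 3 2030.

Sep 3 2030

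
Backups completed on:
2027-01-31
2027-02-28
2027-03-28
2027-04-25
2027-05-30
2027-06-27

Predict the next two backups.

All Sundays; the gaps (28, 28, 28, 35, 28) vary with month length.
This is the last Sunday of each month.
Last Sunday of July 2027: 2027-07-25.
August 2027 ends with Sunday 2027-08-29.

2027-07-25, 2027-08-29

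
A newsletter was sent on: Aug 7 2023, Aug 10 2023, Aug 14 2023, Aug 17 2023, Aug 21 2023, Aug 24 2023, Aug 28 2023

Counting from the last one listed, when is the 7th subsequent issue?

Every event lands on a Monday or Thursday (gaps cycle 3, 4, 3, 4, 3, 4).
So the schedule is: every Monday and Thursday.
The following Thursday is Aug 31 2023.
The following Monday is Sep 4 2023.
The following Thursday is Sep 7 2023.
Next Monday: Sep 11 2023.
Next Thursday: Sep 14 2023.
Next Monday: Sep 18 2023.
Next Thursday: Sep 21 2023.

Sep 21 2023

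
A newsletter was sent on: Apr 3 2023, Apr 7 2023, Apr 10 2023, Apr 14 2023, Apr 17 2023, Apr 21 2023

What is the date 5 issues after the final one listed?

The gap pattern 4, 3, 4, 3, 4 repeats every 2 events.
These are the Mondays and Fridays of each week.
The following Monday is Apr 24 2023.
The following Friday is Apr 28 2023.
The following Monday is May 1 2023.
Next Friday: May 5 2023.
Next Monday: May 8 2023.

May 8 2023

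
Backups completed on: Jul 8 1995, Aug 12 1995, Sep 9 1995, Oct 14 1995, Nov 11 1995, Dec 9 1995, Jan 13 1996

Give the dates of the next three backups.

Gaps: 35, 28, 35, 28, 28, 35 days — a mix of 28 and 35. Every date is a Saturday.
Each is the 2nd Saturday of its month.
2nd Saturday of February 1996: Feb 10 1996.
March 1996 — 2nd Saturday is Mar 9 1996.
2nd Saturday of April 1996: Apr 13 1996.

Feb 10 1996, Mar 9 1996, Apr 13 1996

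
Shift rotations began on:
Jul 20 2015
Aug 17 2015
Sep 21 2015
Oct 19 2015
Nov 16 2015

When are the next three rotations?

Dec 21 2015, Jan 18 2016, Feb 15 2016

Gaps: 28, 35, 28, 28 days — a mix of 28 and 35. Every date is a Monday.
Each is the 3rd Monday of its month.
December 2015 — 3rd Monday is Dec 21 2015.
3rd Monday of January 2016: Jan 18 2016.
February 2016 — 3rd Monday is Feb 15 2016.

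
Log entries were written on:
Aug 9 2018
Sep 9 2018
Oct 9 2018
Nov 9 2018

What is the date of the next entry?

Dec 9 2018

Gaps: 31, 30, 31 days — not constant. Every event is on the 9th of the month.
Pattern: the 9th of each month.
Next: December 2018 → Dec 9 2018.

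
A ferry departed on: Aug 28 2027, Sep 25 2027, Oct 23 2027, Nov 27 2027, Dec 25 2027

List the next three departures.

Jan 22 2028, Feb 26 2028, Mar 25 2028

These are Saturdays at 28- or 35-day spacing (28, 28, 35, 28).
The pattern: 4th Saturday of the month.
4th Saturday of January 2028: Jan 22 2028.
4th Saturday of February 2028: Feb 26 2028.
4th Saturday of March 2028: Mar 25 2028.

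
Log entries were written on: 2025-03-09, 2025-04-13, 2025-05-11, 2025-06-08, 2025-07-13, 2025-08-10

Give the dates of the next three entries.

All dates are Sundays, 35, 28, 28, 35, 28 days apart.
Specifically, the 2nd Sunday of each month.
2nd Sunday of September 2025: 2025-09-14.
October 2025 — 2nd Sunday is 2025-10-12.
2nd Sunday of November 2025: 2025-11-09.

2025-09-14, 2025-10-12, 2025-11-09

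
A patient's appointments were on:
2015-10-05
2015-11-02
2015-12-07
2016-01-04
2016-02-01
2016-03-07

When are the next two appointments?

2016-04-04, 2016-05-02

All dates are Mondays, 28, 35, 28, 28, 35 days apart.
Specifically, the 1st Monday of each month.
1st Monday of April 2016: 2016-04-04.
May 2016 — 1st Monday is 2016-05-02.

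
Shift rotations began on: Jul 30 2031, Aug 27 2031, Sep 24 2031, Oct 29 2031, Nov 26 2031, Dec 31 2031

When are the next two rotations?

These are Wednesdays with 28, 28, 35, 28, 35-day gaps.
Each is the final Wednesday of its month — Jul 30 2031 is past the 28th, so '4th Wednesday' doesn't fit.
January 2032 ends with Wednesday Jan 28 2032.
February 2032 ends with Wednesday Feb 25 2032.

Jan 28 2032, Feb 25 2032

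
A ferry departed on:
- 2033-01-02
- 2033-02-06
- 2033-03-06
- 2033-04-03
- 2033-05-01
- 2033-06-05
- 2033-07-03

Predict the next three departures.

2033-08-07, 2033-09-04, 2033-10-02

All dates are Sundays, 35, 28, 28, 28, 35, 28 days apart.
Specifically, the 1st Sunday of each month.
August 2033 — 1st Sunday is 2033-08-07.
1st Sunday of September 2033: 2033-09-04.
1st Sunday of October 2033: 2033-10-02.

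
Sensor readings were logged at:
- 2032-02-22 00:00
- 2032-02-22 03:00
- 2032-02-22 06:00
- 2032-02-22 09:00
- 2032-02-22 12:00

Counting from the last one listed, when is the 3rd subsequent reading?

Spacing: 3, 3, 3, 3 h — constant 3 h.
2032-02-22 12:00 + 3 h = 2032-02-22 15:00.
2032-02-22 15:00 + 3 h = 2032-02-22 18:00.
2032-02-22 18:00 + 3 h = 2032-02-22 21:00.

2032-02-22 21:00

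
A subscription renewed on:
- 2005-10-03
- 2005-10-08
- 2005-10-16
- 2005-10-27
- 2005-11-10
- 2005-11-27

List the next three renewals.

Intervals are 5, 8, 11, 14, 17 days — an arithmetic progression with common difference 3.
Next gap: 20 days. 2005-11-27 + 20 days = 2005-12-17.
Next gap: 23 days. 2005-12-17 + 23 days = 2006-01-09.
Next gap: 26 days. 2006-01-09 + 26 days = 2006-02-04.

2005-12-17, 2006-01-09, 2006-02-04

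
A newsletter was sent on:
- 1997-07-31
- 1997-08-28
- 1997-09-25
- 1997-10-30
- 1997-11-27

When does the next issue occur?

1997-12-25

All Thursdays; the gaps (28, 28, 35, 28) vary with month length.
This is the last Thursday of each month.
December 1997 ends with Thursday 1997-12-25.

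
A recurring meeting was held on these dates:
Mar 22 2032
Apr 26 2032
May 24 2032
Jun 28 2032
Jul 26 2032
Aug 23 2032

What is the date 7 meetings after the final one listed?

Mar 28 2033

These are Mondays at 28- or 35-day spacing (35, 28, 35, 28, 28).
The pattern: 4th Monday of the month.
4th Monday of September 2032: Sep 27 2032.
October 2032 — 4th Monday is Oct 25 2032.
November 2032 — 4th Monday is Nov 22 2032.
December 2032 — 4th Monday is Dec 27 2032.
January 2033 — 4th Monday is Jan 24 2033.
4th Monday of February 2033: Feb 28 2033.
4th Monday of March 2033: Mar 28 2033.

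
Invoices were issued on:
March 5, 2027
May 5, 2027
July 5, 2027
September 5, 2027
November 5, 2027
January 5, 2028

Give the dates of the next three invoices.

March 5, 2028; May 5, 2028; July 5, 2028

The day-of-month is always 5 (61, 61, 62, 61, 61 days between events).
So this recurs on the 5th of every 2 months.
Next: March 2028 → March 5, 2028.
May 2028: May 5, 2028.
July 2028: July 5, 2028.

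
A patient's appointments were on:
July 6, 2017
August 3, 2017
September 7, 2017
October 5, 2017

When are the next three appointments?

November 2, 2017; December 7, 2017; January 4, 2018

Gaps: 28, 35, 28 days — a mix of 28 and 35. Every date is a Thursday.
Each is the 1st Thursday of its month.
November 2017 — 1st Thursday is November 2, 2017.
December 2017 — 1st Thursday is December 7, 2017.
January 2018 — 1st Thursday is January 4, 2018.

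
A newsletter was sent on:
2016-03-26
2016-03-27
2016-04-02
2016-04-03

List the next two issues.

Every event lands on a Saturday or Sunday (gaps cycle 1, 6, 1).
So the schedule is: every Saturday and Sunday.
The following Saturday is 2016-04-09.
The following Sunday is 2016-04-10.

2016-04-09, 2016-04-10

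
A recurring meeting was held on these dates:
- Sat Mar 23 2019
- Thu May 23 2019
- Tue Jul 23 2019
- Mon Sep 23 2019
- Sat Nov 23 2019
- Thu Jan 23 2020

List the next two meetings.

The day-of-month is always 23 (61, 61, 62, 61, 61 days between events).
So this recurs on the 23rd of every 2 months.
Next: March 2020 → Mon Mar 23 2020.
May 2020: Sat May 23 2020.

Mon Mar 23 2020, Sat May 23 2020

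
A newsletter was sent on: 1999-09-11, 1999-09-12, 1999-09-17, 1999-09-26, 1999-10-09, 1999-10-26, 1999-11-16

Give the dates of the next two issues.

1999-12-11, 2000-01-09

The spacing grows by 4 each time: 1, 5, 9, 13, 17, 21 days.
Next gap: 25 days. 1999-11-16 + 25 days = 1999-12-11.
Next gap: 29 days. 1999-12-11 + 29 days = 2000-01-09.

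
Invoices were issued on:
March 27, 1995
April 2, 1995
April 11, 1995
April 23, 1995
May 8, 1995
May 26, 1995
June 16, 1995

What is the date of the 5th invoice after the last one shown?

The spacing grows by 3 each time: 6, 9, 12, 15, 18, 21 days.
Next gap: 24 days. June 16, 1995 + 24 days = July 10, 1995.
Next gap: 27 days. July 10, 1995 + 27 days = August 6, 1995.
Next gap: 30 days. August 6, 1995 + 30 days = September 5, 1995.
Next gap: 33 days. September 5, 1995 + 33 days = October 8, 1995.
Next gap: 36 days. October 8, 1995 + 36 days = November 13, 1995.

November 13, 1995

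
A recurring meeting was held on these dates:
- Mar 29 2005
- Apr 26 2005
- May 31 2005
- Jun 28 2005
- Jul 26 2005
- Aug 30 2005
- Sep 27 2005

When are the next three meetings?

Oct 25 2005, Nov 29 2005, Dec 27 2005

Every date is a Tuesday; gaps 28, 35, 28, 28, 35, 28 days.
Each is the last Tuesday of its month (at least one falls on the 29th or later, ruling out '4th Tuesday').
Last Tuesday of October 2005: Oct 25 2005.
Last Tuesday of November 2005: Nov 29 2005.
December 2005 ends with Tuesday Dec 27 2005.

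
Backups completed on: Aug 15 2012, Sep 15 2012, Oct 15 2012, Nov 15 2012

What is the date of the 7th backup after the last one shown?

Each date is the 15th; the gaps (31, 30, 31) track the month lengths.
The rule is the 15th of each month.
December 2012: Dec 15 2012.
Next: January 2013 → Jan 15 2013.
February 2013: Feb 15 2013.
Next: March 2013 → Mar 15 2013.
April 2013: Apr 15 2013.
May 2013: May 15 2013.
Next: June 2013 → Jun 15 2013.

Jun 15 2013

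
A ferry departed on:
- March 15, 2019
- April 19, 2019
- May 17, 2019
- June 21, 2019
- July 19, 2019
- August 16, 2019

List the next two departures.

September 20, 2019; October 18, 2019

These are Fridays at 28- or 35-day spacing (35, 28, 35, 28, 28).
The pattern: 3rd Friday of the month.
3rd Friday of September 2019: September 20, 2019.
October 2019 — 3rd Friday is October 18, 2019.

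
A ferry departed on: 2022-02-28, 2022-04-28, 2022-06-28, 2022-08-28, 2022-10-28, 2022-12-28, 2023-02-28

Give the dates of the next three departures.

2023-04-28, 2023-06-28, 2023-08-28

Gaps: 59, 61, 61, 61, 61, 62 days — not constant. Every event is on the 28th of the month.
Pattern: the 28th of every 2 months.
April 2023: 2023-04-28.
Next: June 2023 → 2023-06-28.
August 2023: 2023-08-28.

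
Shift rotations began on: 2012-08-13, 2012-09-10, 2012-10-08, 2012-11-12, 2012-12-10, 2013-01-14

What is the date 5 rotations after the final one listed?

These are Mondays at 28- or 35-day spacing (28, 28, 35, 28, 35).
The pattern: 2nd Monday of the month.
February 2013 — 2nd Monday is 2013-02-11.
2nd Monday of March 2013: 2013-03-11.
2nd Monday of April 2013: 2013-04-08.
2nd Monday of May 2013: 2013-05-13.
June 2013 — 2nd Monday is 2013-06-10.

2013-06-10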